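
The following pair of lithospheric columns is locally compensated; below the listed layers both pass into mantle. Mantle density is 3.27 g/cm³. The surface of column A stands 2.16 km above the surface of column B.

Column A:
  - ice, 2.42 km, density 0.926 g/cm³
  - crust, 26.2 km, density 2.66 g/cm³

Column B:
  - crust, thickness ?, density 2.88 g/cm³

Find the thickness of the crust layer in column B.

Take the compensation level at the base of the deeper column (depth z_c below the surface of column A) and equate Σ ρ_i t_i down to z_c; mantle fills any gap and the z_c terms cancel.
Column A: 2.42×0.926 + 26.2×2.66 + (z_c − 28.62)×3.27
Column B: 2.16×0 + x×2.88 + (z_c − 2.16 − 0 − x)×3.27
The z_c×3.27 term appears on both sides and cancels. Collect the known terms of each column as K = Σ(ρt)_known − 3.27 × (depth of known layers): K_A = 71.93292 − 3.27×28.62 = −21.65448; K_B = 0 − 3.27×(2.16 + 0) = −7.0632.
Balance: K_A = K_B − x×(3.27 − 2.88), so x = (K_B − K_A)/(3.27 − 2.88) = 14.5913/0.39 = 37.4 km.

37.4 km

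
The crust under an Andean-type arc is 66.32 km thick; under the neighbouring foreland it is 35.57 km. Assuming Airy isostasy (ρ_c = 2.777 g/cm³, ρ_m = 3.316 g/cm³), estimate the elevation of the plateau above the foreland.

Excess crust Δ = 66.32 km − 35.57 km = 30.75 km, split between elevation h and root r with h + r = Δ.
Airy balance ρ_c h = (ρ_m − ρ_c) r gives r = h ρ_c/(ρ_m − ρ_c), so h (1 + ρ_c/(ρ_m − ρ_c)) = Δ, i.e. h = Δ (ρ_m − ρ_c)/ρ_m.
h = 30.75 km × 0.539/3.316 = 5 km.

5 km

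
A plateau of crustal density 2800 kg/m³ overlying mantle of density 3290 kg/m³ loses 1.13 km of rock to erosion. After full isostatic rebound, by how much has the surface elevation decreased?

0.168 km

Rebound u = e ρ_c/ρ_m = 1.13 km × 2800/3290 = 0.9617 km.
Net surface drop = e − u = 1.13 km − 0.9617 km = e (ρ_m − ρ_c)/ρ_m = 0.168 km.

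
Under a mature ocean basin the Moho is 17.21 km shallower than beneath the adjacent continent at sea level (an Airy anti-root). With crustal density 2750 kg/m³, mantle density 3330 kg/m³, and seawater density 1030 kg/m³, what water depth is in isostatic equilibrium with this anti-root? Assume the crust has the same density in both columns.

5.8 km

Replacing a thickness d of crust by seawater at the top must be balanced by replacing crust with mantle at the base: d (ρ_c − ρ_w) = a (ρ_m − ρ_c).
d = a (ρ_m − ρ_c)/(ρ_c − ρ_w) = 17.21 km × 580/1720 = 5.8 km.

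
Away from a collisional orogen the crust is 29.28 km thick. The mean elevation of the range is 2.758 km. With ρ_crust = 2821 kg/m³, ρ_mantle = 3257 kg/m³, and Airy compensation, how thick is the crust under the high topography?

49.9 km

Root depth r = h ρ_c / (ρ_m − ρ_c) = 2.758 km × 2821 / 436 = 17.84 km.
Total thickness = T + h + r = 29.28 km + 2.758 km + 17.84 km = 49.9 km.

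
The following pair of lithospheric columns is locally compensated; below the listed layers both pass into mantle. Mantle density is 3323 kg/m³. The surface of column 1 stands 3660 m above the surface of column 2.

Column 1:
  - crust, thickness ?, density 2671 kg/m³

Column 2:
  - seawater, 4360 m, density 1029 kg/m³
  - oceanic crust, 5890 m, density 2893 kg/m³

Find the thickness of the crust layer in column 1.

37900 m

Take the compensation level at the base of the deeper column (depth z_c below the surface of column 1) and equate Σ ρ_i t_i down to z_c; mantle fills any gap and the z_c terms cancel.
Column 1: x×2671 + (z_c − 0 − x)×3323
Column 2: 3660×0 + 4360×1029 + 5890×2893 + (z_c − 3660 − 10250)×3323
The z_c×3323 term appears on both sides and cancels. Collect the known terms of each column as K = Σ(ρt)_known − 3323 × (depth of known layers): K_1 = 0 − 3323×0 = 0; K_2 = 21526210 − 3323×(3660 + 10250) = −24696720.
Balance: K_1 − x×(3323 − 2671) = K_2, so x = (K_1 − K_2)/(3323 − 2671) = 24696700/652 = 37900 m.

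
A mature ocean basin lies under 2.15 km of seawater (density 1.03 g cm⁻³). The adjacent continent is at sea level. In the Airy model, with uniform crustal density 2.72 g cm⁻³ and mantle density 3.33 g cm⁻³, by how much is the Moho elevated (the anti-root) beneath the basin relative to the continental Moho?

By Archimedes' principle applied to the lithosphere: replacing crust with seawater at the top is compensated by replacing crust with mantle at the base: d (ρ_c − ρ_w) = a (ρ_m − ρ_c).
a = d (ρ_c − ρ_w)/(ρ_m − ρ_c) = 2.15 km × 1.69/0.61 = 5.96 km.

5.96 km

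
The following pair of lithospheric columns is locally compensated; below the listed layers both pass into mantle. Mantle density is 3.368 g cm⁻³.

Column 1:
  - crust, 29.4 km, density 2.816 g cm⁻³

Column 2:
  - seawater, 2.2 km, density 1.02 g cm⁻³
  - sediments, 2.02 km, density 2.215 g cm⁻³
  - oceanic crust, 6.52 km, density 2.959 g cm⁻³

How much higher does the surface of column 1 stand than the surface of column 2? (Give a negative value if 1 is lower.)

For any compensation level in the mantle, the mantle terms cancel and isostasy reduces to e = (Σt_1 − Σt_2) − (Σ(ρt)_1 − Σ(ρt)_2) / ρ_m.
Σt_1 = 29.4 km; Σt_2 = 10.74 km; Σ(ρt)_1 = 82.7904; Σ(ρt)_2 = 26.01098 (in km·g cm⁻³).
e = (29.4 − 10.74) − (82.7904 − 26.01098) / 3.368 = 1.8 km.

1.8 km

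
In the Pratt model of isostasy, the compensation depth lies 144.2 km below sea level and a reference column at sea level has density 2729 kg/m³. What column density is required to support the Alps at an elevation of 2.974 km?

2670 kg/m³

Pratt balance: ρ_ref D = ρ (D + h).
ρ = ρ_ref D/(D + h) = 2729 × 144.2 km/(144.2 km + 2.974 km) = 2670 kg/m³.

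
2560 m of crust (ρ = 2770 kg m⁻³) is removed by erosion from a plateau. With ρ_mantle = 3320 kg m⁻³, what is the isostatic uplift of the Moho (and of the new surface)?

2140 m

Unloading: uplift u = e ρ_c/ρ_m = 2560 m × 2770/3320 = 2140 m.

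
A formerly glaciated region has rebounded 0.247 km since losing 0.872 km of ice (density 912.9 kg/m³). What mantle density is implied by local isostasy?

3220 kg/m³

ρ_m = ρ_ice t / u = 912.9 × 0.872 km/0.247 km = 3220 kg/m³.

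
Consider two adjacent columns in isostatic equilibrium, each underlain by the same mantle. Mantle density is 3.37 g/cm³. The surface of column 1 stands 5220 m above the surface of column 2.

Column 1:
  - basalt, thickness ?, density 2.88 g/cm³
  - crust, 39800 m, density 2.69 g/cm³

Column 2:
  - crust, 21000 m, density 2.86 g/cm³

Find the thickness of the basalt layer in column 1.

2530 m

Take the compensation level at the base of the deeper column (depth z_c below the surface of column 1) and equate Σ ρ_i t_i down to z_c; mantle fills any gap and the z_c terms cancel.
Column 1: x×2.88 + 39800×2.69 + (z_c − 39800 − x)×3.37
Column 2: 5220×0 + 21000×2.86 + (z_c − 5220 − 21000)×3.37
The z_c×3.37 term appears on both sides and cancels. Collect the known terms of each column as K = Σ(ρt)_known − 3.37 × (depth of known layers): K_1 = 107062 − 3.37×39800 = −27064; K_2 = 60060 − 3.37×(5220 + 21000) = −28301.4.
Balance: K_1 − x×(3.37 − 2.88) = K_2, so x = (K_1 − K_2)/(3.37 − 2.88) = 1237.4/0.49 = 2530 m.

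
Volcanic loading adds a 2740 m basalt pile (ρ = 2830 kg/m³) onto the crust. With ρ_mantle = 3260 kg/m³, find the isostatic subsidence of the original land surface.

Subaerial loading: s = t ρ_load / ρ_m.
s = 2740 m × 2830/3260 = 2380 m.

2380 m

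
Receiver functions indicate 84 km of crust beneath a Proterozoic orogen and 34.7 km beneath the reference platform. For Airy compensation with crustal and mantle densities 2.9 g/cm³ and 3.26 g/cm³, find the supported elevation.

5.44 km

Excess crust Δ = 84 km − 34.7 km = 49.3 km, split between elevation h and root r with h + r = Δ.
Airy balance ρ_c h = (ρ_m − ρ_c) r gives r = h ρ_c/(ρ_m − ρ_c), so h (1 + ρ_c/(ρ_m − ρ_c)) = Δ, i.e. h = Δ (ρ_m − ρ_c)/ρ_m.
h = 49.3 km × 0.36/3.26 = 5.44 km.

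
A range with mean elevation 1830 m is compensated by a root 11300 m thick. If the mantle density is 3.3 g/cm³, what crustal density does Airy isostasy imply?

2.84 g/cm³

ρ_c h = (ρ_m − ρ_c) r → ρ_c (h + r) = ρ_m r → ρ_c = ρ_m r / (h + r).
ρ_c = 3.3 × 11300 m / (1830 m + 11300 m) = 2.84 g/cm³.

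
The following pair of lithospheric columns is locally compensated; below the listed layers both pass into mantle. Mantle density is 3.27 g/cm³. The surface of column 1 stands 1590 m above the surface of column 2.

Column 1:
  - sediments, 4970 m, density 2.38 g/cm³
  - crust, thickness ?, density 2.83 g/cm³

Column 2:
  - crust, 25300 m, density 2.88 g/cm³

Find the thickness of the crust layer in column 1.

24200 m

Take the compensation level at the base of the deeper column (depth z_c below the surface of column 1) and equate Σ ρ_i t_i down to z_c; mantle fills any gap and the z_c terms cancel.
Column 1: 4970×2.38 + x×2.83 + (z_c − 4970 − x)×3.27
Column 2: 1590×0 + 25300×2.88 + (z_c − 1590 − 25300)×3.27
The z_c×3.27 term appears on both sides and cancels. Collect the known terms of each column as K = Σ(ρt)_known − 3.27 × (depth of known layers): K_1 = 11828.6 − 3.27×4970 = −4423.3; K_2 = 72864 − 3.27×(1590 + 25300) = −15066.3.
Balance: K_1 − x×(3.27 − 2.83) = K_2, so x = (K_1 − K_2)/(3.27 − 2.83) = 10643/0.44 = 24200 m.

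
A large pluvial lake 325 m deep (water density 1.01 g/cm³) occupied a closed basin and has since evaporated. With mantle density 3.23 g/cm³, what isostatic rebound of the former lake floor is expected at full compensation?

102 m

u = d ρ_w/ρ_m = 325 m × 1.01/3.23 = 102 m.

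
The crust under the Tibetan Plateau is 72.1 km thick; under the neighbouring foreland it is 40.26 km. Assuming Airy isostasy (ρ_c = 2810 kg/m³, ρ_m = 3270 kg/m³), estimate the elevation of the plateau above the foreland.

Excess crust Δ = 72.1 km − 40.26 km = 31.84 km, split between elevation h and root r with h + r = Δ.
Airy balance ρ_c h = (ρ_m − ρ_c) r gives r = h ρ_c/(ρ_m − ρ_c), so h (1 + ρ_c/(ρ_m − ρ_c)) = Δ, i.e. h = Δ (ρ_m − ρ_c)/ρ_m.
h = 31.84 km × 460/3270 = 4.48 km.

4.48 km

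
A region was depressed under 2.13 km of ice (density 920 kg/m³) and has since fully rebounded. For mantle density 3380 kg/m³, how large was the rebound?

Removing the load lets mantle flow back in; uplift u satisfies ρ_ice t = ρ_m u.
u = t ρ_ice/ρ_m = 2.13 km × 920/3380 = 0.58 km.

0.58 km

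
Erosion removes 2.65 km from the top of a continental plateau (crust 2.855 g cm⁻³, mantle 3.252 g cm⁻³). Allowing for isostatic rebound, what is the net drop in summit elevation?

Rebound u = e ρ_c/ρ_m = 2.65 km × 2.855/3.252 = 2.326 km.
Net surface drop = e − u = 2.65 km − 2.326 km = e (ρ_m − ρ_c)/ρ_m = 0.324 km.

0.324 km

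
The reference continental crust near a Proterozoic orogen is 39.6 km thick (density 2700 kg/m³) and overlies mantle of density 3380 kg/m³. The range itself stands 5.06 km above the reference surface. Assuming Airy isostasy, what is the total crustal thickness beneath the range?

64.8 km

Root depth r = h ρ_c / (ρ_m − ρ_c) = 5.06 km × 2700 / 680 = 20.09 km.
Total thickness = T + h + r = 39.6 km + 5.06 km + 20.09 km = 64.8 km.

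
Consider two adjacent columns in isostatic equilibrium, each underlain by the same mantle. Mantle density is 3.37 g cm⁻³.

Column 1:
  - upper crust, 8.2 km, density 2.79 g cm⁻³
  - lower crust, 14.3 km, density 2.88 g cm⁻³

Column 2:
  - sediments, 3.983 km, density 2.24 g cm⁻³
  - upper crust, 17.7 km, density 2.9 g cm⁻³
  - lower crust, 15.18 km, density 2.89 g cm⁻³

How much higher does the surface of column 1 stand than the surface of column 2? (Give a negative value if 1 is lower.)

−2.48 km

For any compensation level in the mantle, the mantle terms cancel and isostasy reduces to e = (Σt_1 − Σt_2) − (Σ(ρt)_1 − Σ(ρt)_2) / ρ_m.
Σt_1 = 22.5 km; Σt_2 = 36.863 km; Σ(ρt)_1 = 64.062; Σ(ρt)_2 = 104.12212 (in km·g cm⁻³).
e = (22.5 − 36.863) − (64.062 − 104.12212) / 3.37 = −2.48 km.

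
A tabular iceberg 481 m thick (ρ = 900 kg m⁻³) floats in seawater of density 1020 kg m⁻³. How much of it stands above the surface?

Floating equilibrium: submerged depth d = t ρ_obj/ρ_fluid = 481 m × 900/1020 = 424.4 m.
Freeboard = t − d = 481 m − 424.4 m = 56.6 m.

56.6 m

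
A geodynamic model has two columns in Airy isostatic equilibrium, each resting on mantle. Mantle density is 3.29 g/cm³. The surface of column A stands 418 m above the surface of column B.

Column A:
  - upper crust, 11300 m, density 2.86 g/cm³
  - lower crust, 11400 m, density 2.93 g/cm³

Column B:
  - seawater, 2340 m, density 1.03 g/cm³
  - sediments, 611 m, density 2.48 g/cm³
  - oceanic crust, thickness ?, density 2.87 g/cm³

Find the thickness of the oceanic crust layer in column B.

Take the compensation level at the base of the deeper column (depth z_c below the surface of column A) and equate Σ ρ_i t_i down to z_c; mantle fills any gap and the z_c terms cancel.
Column A: 11300×2.86 + 11400×2.93 + (z_c − 22700)×3.29
Column B: 418×0 + 2340×1.03 + 611×2.48 + x×2.87 + (z_c − 418 − 2951 − x)×3.29
The z_c×3.29 term appears on both sides and cancels. Collect the known terms of each column as K = Σ(ρt)_known − 3.29 × (depth of known layers): K_A = 65720 − 3.29×22700 = −8963; K_B = 3925.48 − 3.29×(418 + 2951) = −7158.53.
Balance: K_A = K_B − x×(3.29 − 2.87), so x = (K_B − K_A)/(3.29 − 2.87) = 1804.47/0.42 = 4300 m.

4300 m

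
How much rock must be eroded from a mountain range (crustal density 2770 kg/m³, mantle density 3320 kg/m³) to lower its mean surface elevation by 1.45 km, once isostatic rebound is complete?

8.75 km

Net drop Δ = e − u = e − e ρ_c/ρ_m = e (ρ_m − ρ_c)/ρ_m.
e = Δ ρ_m/(ρ_m − ρ_c) = 1.45 km × 3320/550 = 8.75 km.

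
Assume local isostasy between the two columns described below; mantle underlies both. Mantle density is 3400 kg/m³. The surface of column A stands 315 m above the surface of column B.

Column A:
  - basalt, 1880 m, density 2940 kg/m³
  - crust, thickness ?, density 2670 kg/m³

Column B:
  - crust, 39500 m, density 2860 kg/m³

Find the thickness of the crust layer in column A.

29500 m

Take the compensation level at the base of the deeper column (depth z_c below the surface of column A) and equate Σ ρ_i t_i down to z_c; mantle fills any gap and the z_c terms cancel.
Column A: 1880×2940 + x×2670 + (z_c − 1880 − x)×3400
Column B: 315×0 + 39500×2860 + (z_c − 315 − 39500)×3400
The z_c×3400 term appears on both sides and cancels. Collect the known terms of each column as K = Σ(ρt)_known − 3400 × (depth of known layers): K_A = 5527200 − 3400×1880 = −864800; K_B = 112970000 − 3400×(315 + 39500) = −22401000.
Balance: K_A − x×(3400 − 2670) = K_B, so x = (K_A − K_B)/(3400 − 2670) = 21536200/730 = 29500 m.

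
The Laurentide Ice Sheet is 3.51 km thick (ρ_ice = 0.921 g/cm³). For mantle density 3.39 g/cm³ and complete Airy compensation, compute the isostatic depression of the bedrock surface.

For local isostatic compensation: the ice load ρ_ice t is balanced by mantle displaced below, ρ_m s.
s = t ρ_ice / ρ_m = 3.51 km × 0.921/3.39 = 0.954 km.

0.954 km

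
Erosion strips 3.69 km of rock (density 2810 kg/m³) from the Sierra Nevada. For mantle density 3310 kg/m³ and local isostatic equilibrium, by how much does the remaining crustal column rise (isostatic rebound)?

3.13 km

Unloading: uplift u = e ρ_c/ρ_m = 3.69 km × 2810/3310 = 3.13 km.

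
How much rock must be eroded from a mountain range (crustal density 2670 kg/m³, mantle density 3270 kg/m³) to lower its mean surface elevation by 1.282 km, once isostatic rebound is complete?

Net drop Δ = e − u = e − e ρ_c/ρ_m = e (ρ_m − ρ_c)/ρ_m.
e = Δ ρ_m/(ρ_m − ρ_c) = 1.282 km × 3270/600 = 6.99 km.

6.99 km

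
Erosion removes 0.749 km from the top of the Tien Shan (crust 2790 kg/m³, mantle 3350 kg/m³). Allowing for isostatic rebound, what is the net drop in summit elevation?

0.125 km

Rebound u = e ρ_c/ρ_m = 0.749 km × 2790/3350 = 0.6238 km.
Net surface drop = e − u = 0.749 km − 0.6238 km = e (ρ_m − ρ_c)/ρ_m = 0.125 km.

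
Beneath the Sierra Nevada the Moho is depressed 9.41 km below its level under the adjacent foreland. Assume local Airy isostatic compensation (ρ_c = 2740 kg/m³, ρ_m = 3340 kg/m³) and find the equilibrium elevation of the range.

2.06 km

For local isostatic compensation: ρ_c h = (ρ_m − ρ_c) r.
h = r (ρ_m − ρ_c) / ρ_c = 9.41 km × (3340 − 2740) / 2740 = 2.06 km.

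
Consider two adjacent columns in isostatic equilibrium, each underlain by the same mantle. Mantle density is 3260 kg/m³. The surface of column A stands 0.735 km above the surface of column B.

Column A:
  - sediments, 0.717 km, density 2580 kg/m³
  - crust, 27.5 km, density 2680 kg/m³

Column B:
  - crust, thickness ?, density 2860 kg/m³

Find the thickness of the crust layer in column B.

35.1 km

Take the compensation level at the base of the deeper column (depth z_c below the surface of column A) and equate Σ ρ_i t_i down to z_c; mantle fills any gap and the z_c terms cancel.
Column A: 0.717×2580 + 27.5×2680 + (z_c − 28.217)×3260
Column B: 0.735×0 + x×2860 + (z_c − 0.735 − 0 − x)×3260
The z_c×3260 term appears on both sides and cancels. Collect the known terms of each column as K = Σ(ρt)_known − 3260 × (depth of known layers): K_A = 75549.86 − 3260×28.217 = −16437.56; K_B = 0 − 3260×(0.735 + 0) = −2396.1.
Balance: K_A = K_B − x×(3260 − 2860), so x = (K_B − K_A)/(3260 − 2860) = 14041.5/400 = 35.1 km.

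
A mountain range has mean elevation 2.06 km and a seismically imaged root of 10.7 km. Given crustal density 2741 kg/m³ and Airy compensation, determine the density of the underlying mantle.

3270 kg/m³

Airy balance: ρ_c h = (ρ_m − ρ_c) r → ρ_m = ρ_c (1 + h/r).
ρ_m = 2741 × (1 + 2.06 km/10.7 km) = 3270 kg/m³.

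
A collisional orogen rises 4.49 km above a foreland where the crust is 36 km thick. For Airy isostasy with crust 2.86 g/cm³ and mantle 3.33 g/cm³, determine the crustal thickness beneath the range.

67.8 km

Root depth r = h ρ_c / (ρ_m − ρ_c) = 4.49 km × 2.86 / 0.47 = 27.32 km.
Total thickness = T + h + r = 36 km + 4.49 km + 27.32 km = 67.8 km.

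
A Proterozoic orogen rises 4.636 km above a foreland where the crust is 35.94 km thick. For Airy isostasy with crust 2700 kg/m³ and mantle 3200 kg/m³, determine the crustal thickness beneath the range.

Root depth r = h ρ_c / (ρ_m − ρ_c) = 4.636 km × 2700 / 500 = 25.03 km.
Total thickness = T + h + r = 35.94 km + 4.636 km + 25.03 km = 65.6 km.

65.6 km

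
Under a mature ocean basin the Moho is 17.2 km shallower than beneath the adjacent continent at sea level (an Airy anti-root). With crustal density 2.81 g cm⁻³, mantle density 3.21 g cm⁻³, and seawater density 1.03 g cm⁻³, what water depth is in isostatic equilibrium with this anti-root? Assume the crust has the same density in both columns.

3.87 km

Replacing a thickness d of crust by seawater at the top must be balanced by replacing crust with mantle at the base: d (ρ_c − ρ_w) = a (ρ_m − ρ_c).
d = a (ρ_m − ρ_c)/(ρ_c − ρ_w) = 17.2 km × 0.4/1.78 = 3.87 km.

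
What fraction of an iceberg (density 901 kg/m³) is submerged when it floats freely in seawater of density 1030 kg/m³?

Submerged fraction = ρ_obj/ρ_fluid = 901/1030 = 87.5%.

87.5%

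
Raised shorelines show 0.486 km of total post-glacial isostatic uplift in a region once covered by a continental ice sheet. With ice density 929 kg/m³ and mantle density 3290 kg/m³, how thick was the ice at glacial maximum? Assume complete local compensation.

u = t ρ_ice/ρ_m → t = u ρ_m/ρ_ice = 0.486 km × 3290/929 = 1.72 km.

1.72 km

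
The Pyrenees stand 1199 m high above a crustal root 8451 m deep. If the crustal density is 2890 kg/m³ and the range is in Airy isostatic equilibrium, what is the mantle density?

Airy balance: ρ_c h = (ρ_m − ρ_c) r → ρ_m = ρ_c (1 + h/r).
ρ_m = 2890 × (1 + 1199 m/8451 m) = 3300 kg/m³.

3300 kg/m³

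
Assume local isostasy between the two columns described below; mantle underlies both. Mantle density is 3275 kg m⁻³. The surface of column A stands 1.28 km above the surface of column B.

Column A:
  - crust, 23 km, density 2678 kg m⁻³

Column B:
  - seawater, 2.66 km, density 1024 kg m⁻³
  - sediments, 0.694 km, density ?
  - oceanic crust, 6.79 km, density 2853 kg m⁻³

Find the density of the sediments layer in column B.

Take the compensation level at the base of the deeper column (depth z_c below the surface of column A) and equate Σ ρ_i t_i down to z_c; mantle fills any gap and the z_c terms cancel.
Column A: 23×2678 + (z_c − 23)×3275
Column B: 1.28×0 + 2.66×1024 + 0.694×ρ + 6.79×2853 + (z_c − 1.28 − 10.144)×3275
The z_c×3275 term appears on both sides and cancels. Collect the known terms of each column as K = Σ(ρt)_known − 3275 × (depth of known layers): K_A = 61594 − 3275×23 = −13731; K_B = 22095.71 − 3275×(1.28 + 10.144) = −15317.89.
Balance: K_A = K_B + 0.694×ρ, so ρ = (K_A − K_B)/0.694 = 1586.89/0.694 = 2290 kg m⁻³.

2290 kg m⁻³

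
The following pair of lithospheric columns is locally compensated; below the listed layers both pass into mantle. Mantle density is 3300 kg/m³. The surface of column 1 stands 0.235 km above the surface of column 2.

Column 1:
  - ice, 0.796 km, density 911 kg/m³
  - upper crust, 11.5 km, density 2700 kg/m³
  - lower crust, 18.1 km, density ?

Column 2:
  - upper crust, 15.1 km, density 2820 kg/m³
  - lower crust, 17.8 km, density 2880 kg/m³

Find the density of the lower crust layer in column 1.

2930 kg/m³

Take the compensation level at the base of the deeper column (depth z_c below the surface of column 1) and equate Σ ρ_i t_i down to z_c; mantle fills any gap and the z_c terms cancel.
Column 1: 0.796×911 + 11.5×2700 + 18.1×ρ + (z_c − 30.396)×3300
Column 2: 0.235×0 + 15.1×2820 + 17.8×2880 + (z_c − 0.235 − 32.9)×3300
The z_c×3300 term appears on both sides and cancels. Collect the known terms of each column as K = Σ(ρt)_known − 3300 × (depth of known layers): K_1 = 31775.156 − 3300×30.396 = −68531.644; K_2 = 93846 − 3300×(0.235 + 32.9) = −15499.5.
Balance: K_1 + 18.1×ρ = K_2, so ρ = (K_2 − K_1)/18.1 = 53032.1/18.1 = 2930 kg/m³.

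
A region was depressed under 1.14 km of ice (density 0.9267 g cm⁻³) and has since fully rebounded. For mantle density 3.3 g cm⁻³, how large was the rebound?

0.32 km

Removing the load lets mantle flow back in; uplift u satisfies ρ_ice t = ρ_m u.
u = t ρ_ice/ρ_m = 1.14 km × 0.9267/3.3 = 0.32 km.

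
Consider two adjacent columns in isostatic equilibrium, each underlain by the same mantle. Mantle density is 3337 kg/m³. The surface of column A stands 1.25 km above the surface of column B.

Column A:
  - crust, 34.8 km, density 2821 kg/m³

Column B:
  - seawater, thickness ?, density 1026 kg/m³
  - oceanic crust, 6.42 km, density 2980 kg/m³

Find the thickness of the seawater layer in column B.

Take the compensation level at the base of the deeper column (depth z_c below the surface of column A) and equate Σ ρ_i t_i down to z_c; mantle fills any gap and the z_c terms cancel.
Column A: 34.8×2821 + (z_c − 34.8)×3337
Column B: 1.25×0 + x×1026 + 6.42×2980 + (z_c − 1.25 − 6.42 − x)×3337
The z_c×3337 term appears on both sides and cancels. Collect the known terms of each column as K = Σ(ρt)_known − 3337 × (depth of known layers): K_A = 98170.8 − 3337×34.8 = −17956.8; K_B = 19131.6 − 3337×(1.25 + 6.42) = −6463.19.
Balance: K_A = K_B − x×(3337 − 1026), so x = (K_B − K_A)/(3337 − 1026) = 11493.6/2311 = 4.97 km.

4.97 km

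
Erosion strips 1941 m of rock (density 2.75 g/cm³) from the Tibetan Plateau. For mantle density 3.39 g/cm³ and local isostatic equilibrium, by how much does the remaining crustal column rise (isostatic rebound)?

1570 m

Unloading: uplift u = e ρ_c/ρ_m = 1941 m × 2.75/3.39 = 1570 m.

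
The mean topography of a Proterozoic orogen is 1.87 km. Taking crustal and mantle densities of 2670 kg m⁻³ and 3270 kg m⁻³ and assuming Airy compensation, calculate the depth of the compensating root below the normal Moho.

By Archimedes' principle applied to the lithosphere: the weight of the topography is balanced by the buoyancy of the root, ρ_c h = (ρ_m − ρ_c) r.
r = h · ρ_c / (ρ_m − ρ_c) = 1.87 km × 2670 / (3270 − 2670) = 8.32 km.

8.32 km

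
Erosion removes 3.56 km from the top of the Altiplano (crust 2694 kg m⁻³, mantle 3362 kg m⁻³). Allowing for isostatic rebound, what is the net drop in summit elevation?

Rebound u = e ρ_c/ρ_m = 3.56 km × 2694/3362 = 2.853 km.
Net surface drop = e − u = 3.56 km − 2.853 km = e (ρ_m − ρ_c)/ρ_m = 0.707 km.

0.707 km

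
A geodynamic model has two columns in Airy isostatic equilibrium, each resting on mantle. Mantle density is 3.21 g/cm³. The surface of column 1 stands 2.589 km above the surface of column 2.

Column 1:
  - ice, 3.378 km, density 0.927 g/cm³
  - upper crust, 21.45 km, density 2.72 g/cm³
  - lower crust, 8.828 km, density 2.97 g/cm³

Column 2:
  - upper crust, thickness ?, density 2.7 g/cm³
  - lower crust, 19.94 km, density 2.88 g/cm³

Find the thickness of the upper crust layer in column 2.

10.7 km

Take the compensation level at the base of the deeper column (depth z_c below the surface of column 1) and equate Σ ρ_i t_i down to z_c; mantle fills any gap and the z_c terms cancel.
Column 1: 3.378×0.927 + 21.45×2.72 + 8.828×2.97 + (z_c − 33.656)×3.21
Column 2: 2.589×0 + x×2.7 + 19.94×2.88 + (z_c − 2.589 − 19.94 − x)×3.21
The z_c×3.21 term appears on both sides and cancels. Collect the known terms of each column as K = Σ(ρt)_known − 3.21 × (depth of known layers): K_1 = 87.694566 − 3.21×33.656 = −20.341194; K_2 = 57.4272 − 3.21×(2.589 + 19.94) = −14.89089.
Balance: K_1 = K_2 − x×(3.21 − 2.7), so x = (K_2 − K_1)/(3.21 − 2.7) = 5.4503/0.51 = 10.7 km.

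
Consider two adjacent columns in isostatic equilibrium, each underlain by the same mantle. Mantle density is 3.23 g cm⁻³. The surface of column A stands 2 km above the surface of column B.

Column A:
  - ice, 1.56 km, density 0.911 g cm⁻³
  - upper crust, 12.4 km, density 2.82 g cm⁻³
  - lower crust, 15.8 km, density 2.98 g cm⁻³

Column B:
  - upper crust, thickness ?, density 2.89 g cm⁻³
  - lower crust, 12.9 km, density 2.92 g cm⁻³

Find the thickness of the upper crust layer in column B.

Take the compensation level at the base of the deeper column (depth z_c below the surface of column A) and equate Σ ρ_i t_i down to z_c; mantle fills any gap and the z_c terms cancel.
Column A: 1.56×0.911 + 12.4×2.82 + 15.8×2.98 + (z_c − 29.76)×3.23
Column B: 2×0 + x×2.89 + 12.9×2.92 + (z_c − 2 − 12.9 − x)×3.23
The z_c×3.23 term appears on both sides and cancels. Collect the known terms of each column as K = Σ(ρt)_known − 3.23 × (depth of known layers): K_A = 83.47316 − 3.23×29.76 = −12.65164; K_B = 37.668 − 3.23×(2 + 12.9) = −10.459.
Balance: K_A = K_B − x×(3.23 − 2.89), so x = (K_B − K_A)/(3.23 − 2.89) = 2.19264/0.34 = 6.45 km.

6.45 km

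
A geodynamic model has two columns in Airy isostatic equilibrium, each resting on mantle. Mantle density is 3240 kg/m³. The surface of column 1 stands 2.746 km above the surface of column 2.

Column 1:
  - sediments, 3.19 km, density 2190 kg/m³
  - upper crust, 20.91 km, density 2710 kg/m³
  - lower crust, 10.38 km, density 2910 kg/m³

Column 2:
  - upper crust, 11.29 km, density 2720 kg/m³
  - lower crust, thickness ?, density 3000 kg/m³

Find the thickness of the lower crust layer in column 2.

12.9 km

Take the compensation level at the base of the deeper column (depth z_c below the surface of column 1) and equate Σ ρ_i t_i down to z_c; mantle fills any gap and the z_c terms cancel.
Column 1: 3.19×2190 + 20.91×2710 + 10.38×2910 + (z_c − 34.48)×3240
Column 2: 2.746×0 + 11.29×2720 + x×3000 + (z_c − 2.746 − 11.29 − x)×3240
The z_c×3240 term appears on both sides and cancels. Collect the known terms of each column as K = Σ(ρt)_known − 3240 × (depth of known layers): K_1 = 93858 − 3240×34.48 = −17857.2; K_2 = 30708.8 − 3240×(2.746 + 11.29) = −14767.84.
Balance: K_1 = K_2 − x×(3240 − 3000), so x = (K_2 − K_1)/(3240 − 3000) = 3089.36/240 = 12.9 km.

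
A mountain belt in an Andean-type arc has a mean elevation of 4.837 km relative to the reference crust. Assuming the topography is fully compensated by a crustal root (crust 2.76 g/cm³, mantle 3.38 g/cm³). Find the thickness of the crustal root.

In Airy isostatic equilibrium: the weight of the topography is balanced by the buoyancy of the root, ρ_c h = (ρ_m − ρ_c) r.
r = h · ρ_c / (ρ_m − ρ_c) = 4.837 km × 2.76 / (3.38 − 2.76) = 21.5 km.

21.5 km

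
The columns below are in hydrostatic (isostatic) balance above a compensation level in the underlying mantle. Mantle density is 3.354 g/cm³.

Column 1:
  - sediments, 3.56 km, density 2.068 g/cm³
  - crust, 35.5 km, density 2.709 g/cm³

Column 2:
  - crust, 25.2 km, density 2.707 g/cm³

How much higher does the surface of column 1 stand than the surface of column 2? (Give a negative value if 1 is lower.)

For any compensation level in the mantle, the mantle terms cancel and isostasy reduces to e = (Σt_1 − Σt_2) − (Σ(ρt)_1 − Σ(ρt)_2) / ρ_m.
Σt_1 = 39.06 km; Σt_2 = 25.2 km; Σ(ρt)_1 = 103.53158; Σ(ρt)_2 = 68.2164 (in km·g/cm³).
e = (39.06 − 25.2) − (103.53158 − 68.2164) / 3.354 = 3.33 km.

3.33 km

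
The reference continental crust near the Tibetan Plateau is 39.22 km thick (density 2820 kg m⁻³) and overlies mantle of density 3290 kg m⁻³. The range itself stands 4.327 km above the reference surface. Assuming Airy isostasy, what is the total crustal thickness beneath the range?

Root depth r = h ρ_c / (ρ_m − ρ_c) = 4.327 km × 2820 / 470 = 25.96 km.
Total thickness = T + h + r = 39.22 km + 4.327 km + 25.96 km = 69.5 km.

69.5 km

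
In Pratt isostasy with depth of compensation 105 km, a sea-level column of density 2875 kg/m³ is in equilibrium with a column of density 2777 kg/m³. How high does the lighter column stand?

3.71 km

ρ_ref D = ρ (D + h) → h = D (ρ_ref − ρ)/ρ.
h = 105 km × (2875 − 2777)/2777 = 3.71 km.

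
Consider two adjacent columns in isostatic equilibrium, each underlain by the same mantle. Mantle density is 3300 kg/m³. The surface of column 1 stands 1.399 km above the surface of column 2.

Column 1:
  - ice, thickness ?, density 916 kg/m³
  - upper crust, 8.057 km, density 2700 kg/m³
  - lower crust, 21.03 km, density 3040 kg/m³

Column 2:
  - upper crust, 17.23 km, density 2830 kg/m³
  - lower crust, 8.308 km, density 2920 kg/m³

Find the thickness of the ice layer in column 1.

Take the compensation level at the base of the deeper column (depth z_c below the surface of column 1) and equate Σ ρ_i t_i down to z_c; mantle fills any gap and the z_c terms cancel.
Column 1: x×916 + 8.057×2700 + 21.03×3040 + (z_c − 29.087 − x)×3300
Column 2: 1.399×0 + 17.23×2830 + 8.308×2920 + (z_c − 1.399 − 25.538)×3300
The z_c×3300 term appears on both sides and cancels. Collect the known terms of each column as K = Σ(ρt)_known − 3300 × (depth of known layers): K_1 = 85685.1 − 3300×29.087 = −10302; K_2 = 73020.26 − 3300×(1.399 + 25.538) = −15871.84.
Balance: K_1 − x×(3300 − 916) = K_2, so x = (K_1 − K_2)/(3300 − 916) = 5569.84/2384 = 2.34 km.

2.34 km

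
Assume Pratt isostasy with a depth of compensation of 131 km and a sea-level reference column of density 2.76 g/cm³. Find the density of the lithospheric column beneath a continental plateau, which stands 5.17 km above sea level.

Pratt balance: ρ_ref D = ρ (D + h).
ρ = ρ_ref D/(D + h) = 2.76 × 131 km/(131 km + 5.17 km) = 2.66 g/cm³.

2.66 g/cm³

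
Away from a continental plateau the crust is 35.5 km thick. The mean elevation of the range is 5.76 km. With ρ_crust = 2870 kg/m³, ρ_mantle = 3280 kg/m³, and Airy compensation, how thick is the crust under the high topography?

Root depth r = h ρ_c / (ρ_m − ρ_c) = 5.76 km × 2870 / 410 = 40.32 km.
Total thickness = T + h + r = 35.5 km + 5.76 km + 40.32 km = 81.6 km.

81.6 km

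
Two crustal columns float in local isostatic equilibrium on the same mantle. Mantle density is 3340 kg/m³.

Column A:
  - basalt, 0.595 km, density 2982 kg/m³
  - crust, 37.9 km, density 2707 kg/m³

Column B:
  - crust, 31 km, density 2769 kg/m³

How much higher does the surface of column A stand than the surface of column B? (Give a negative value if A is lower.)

For any compensation level in the mantle, the mantle terms cancel and isostasy reduces to e = (Σt_A − Σt_B) − (Σ(ρt)_A − Σ(ρt)_B) / ρ_m.
Σt_A = 38.495 km; Σt_B = 31 km; Σ(ρt)_A = 104369.59; Σ(ρt)_B = 85839 (in km·kg/m³).
e = (38.495 − 31) − (104369.59 − 85839) / 3340 = 1.95 km.

1.95 km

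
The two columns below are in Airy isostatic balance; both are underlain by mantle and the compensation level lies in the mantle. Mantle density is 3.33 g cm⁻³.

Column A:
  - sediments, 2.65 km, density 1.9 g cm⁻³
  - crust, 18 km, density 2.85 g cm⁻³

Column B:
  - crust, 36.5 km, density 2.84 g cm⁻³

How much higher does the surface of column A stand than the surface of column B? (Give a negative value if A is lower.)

For any compensation level in the mantle, the mantle terms cancel and isostasy reduces to e = (Σt_A − Σt_B) − (Σ(ρt)_A − Σ(ρt)_B) / ρ_m.
Σt_A = 20.65 km; Σt_B = 36.5 km; Σ(ρt)_A = 56.335; Σ(ρt)_B = 103.66 (in km·g cm⁻³).
e = (20.65 − 36.5) − (56.335 − 103.66) / 3.33 = −1.64 km.

−1.64 km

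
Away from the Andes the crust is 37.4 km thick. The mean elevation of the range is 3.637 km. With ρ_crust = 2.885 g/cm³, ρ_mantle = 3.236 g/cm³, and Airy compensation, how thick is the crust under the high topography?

70.9 km

Root depth r = h ρ_c / (ρ_m − ρ_c) = 3.637 km × 2.885 / 0.351 = 29.89 km.
Total thickness = T + h + r = 37.4 km + 3.637 km + 29.89 km = 70.9 km.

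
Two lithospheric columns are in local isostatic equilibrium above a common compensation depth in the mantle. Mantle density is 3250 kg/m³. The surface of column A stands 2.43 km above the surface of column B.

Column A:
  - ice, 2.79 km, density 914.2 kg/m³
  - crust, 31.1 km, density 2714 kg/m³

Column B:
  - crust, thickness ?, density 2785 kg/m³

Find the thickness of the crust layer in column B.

Take the compensation level at the base of the deeper column (depth z_c below the surface of column A) and equate Σ ρ_i t_i down to z_c; mantle fills any gap and the z_c terms cancel.
Column A: 2.79×914.2 + 31.1×2714 + (z_c − 33.89)×3250
Column B: 2.43×0 + x×2785 + (z_c − 2.43 − 0 − x)×3250
The z_c×3250 term appears on both sides and cancels. Collect the known terms of each column as K = Σ(ρt)_known − 3250 × (depth of known layers): K_A = 86956.018 − 3250×33.89 = −23186.482; K_B = 0 − 3250×(2.43 + 0) = −7897.5.
Balance: K_A = K_B − x×(3250 − 2785), so x = (K_B − K_A)/(3250 − 2785) = 15289/465 = 32.9 km.

32.9 km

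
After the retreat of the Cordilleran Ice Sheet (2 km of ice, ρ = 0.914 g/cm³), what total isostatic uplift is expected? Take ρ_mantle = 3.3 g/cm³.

Removing the load lets mantle flow back in; uplift u satisfies ρ_ice t = ρ_m u.
u = t ρ_ice/ρ_m = 2 km × 0.914/3.3 = 0.554 km.

0.554 km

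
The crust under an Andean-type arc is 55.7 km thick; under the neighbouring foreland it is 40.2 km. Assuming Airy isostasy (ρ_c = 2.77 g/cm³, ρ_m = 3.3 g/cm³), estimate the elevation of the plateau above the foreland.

2.49 km

Excess crust Δ = 55.7 km − 40.2 km = 15.5 km, split between elevation h and root r with h + r = Δ.
Airy balance ρ_c h = (ρ_m − ρ_c) r gives r = h ρ_c/(ρ_m − ρ_c), so h (1 + ρ_c/(ρ_m − ρ_c)) = Δ, i.e. h = Δ (ρ_m − ρ_c)/ρ_m.
h = 15.5 km × 0.53/3.3 = 2.49 km.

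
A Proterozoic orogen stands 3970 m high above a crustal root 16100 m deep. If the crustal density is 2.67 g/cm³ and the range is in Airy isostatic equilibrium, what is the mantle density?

Airy balance: ρ_c h = (ρ_m − ρ_c) r → ρ_m = ρ_c (1 + h/r).
ρ_m = 2.67 × (1 + 3970 m/16100 m) = 3.33 g/cm³.

3.33 g/cm³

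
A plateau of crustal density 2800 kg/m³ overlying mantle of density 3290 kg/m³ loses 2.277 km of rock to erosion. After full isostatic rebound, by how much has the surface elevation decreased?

Rebound u = e ρ_c/ρ_m = 2.277 km × 2800/3290 = 1.938 km.
Net surface drop = e − u = 2.277 km − 1.938 km = e (ρ_m − ρ_c)/ρ_m = 0.339 km.

0.339 km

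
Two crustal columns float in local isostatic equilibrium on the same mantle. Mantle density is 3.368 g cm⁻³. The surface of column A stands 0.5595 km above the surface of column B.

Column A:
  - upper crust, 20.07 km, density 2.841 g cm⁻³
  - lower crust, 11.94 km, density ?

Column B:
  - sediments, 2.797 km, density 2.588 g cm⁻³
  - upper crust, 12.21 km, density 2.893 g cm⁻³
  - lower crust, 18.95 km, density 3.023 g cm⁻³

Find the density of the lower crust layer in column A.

Take the compensation level at the base of the deeper column (depth z_c below the surface of column A) and equate Σ ρ_i t_i down to z_c; mantle fills any gap and the z_c terms cancel.
Column A: 20.07×2.841 + 11.94×ρ + (z_c − 32.01)×3.368
Column B: 0.5595×0 + 2.797×2.588 + 12.21×2.893 + 18.95×3.023 + (z_c − 0.5595 − 33.957)×3.368
The z_c×3.368 term appears on both sides and cancels. Collect the known terms of each column as K = Σ(ρt)_known − 3.368 × (depth of known layers): K_A = 57.01887 − 3.368×32.01 = −50.79081; K_B = 99.848016 − 3.368×(0.5595 + 33.957) = −16.403556.
Balance: K_A + 11.94×ρ = K_B, so ρ = (K_B − K_A)/11.94 = 34.3873/11.94 = 2.88 g cm⁻³.

2.88 g cm⁻³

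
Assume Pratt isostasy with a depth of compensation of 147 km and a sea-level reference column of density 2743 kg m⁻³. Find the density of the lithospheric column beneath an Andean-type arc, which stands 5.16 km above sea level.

2650 kg m⁻³

Pratt balance: ρ_ref D = ρ (D + h).
ρ = ρ_ref D/(D + h) = 2743 × 147 km/(147 km + 5.16 km) = 2650 kg m⁻³.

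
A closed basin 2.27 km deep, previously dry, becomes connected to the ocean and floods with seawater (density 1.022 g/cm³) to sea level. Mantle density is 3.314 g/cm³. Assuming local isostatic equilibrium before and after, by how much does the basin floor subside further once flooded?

1.01 km

After flooding the water column is d + s deep. Its weight must equal the weight of mantle displaced by the extra subsidence s: (d + s) ρ_w = s ρ_m.
s = d ρ_w / (ρ_m − ρ_w) = 2.27 km × 1.022/(3.314 − 1.022) = 1.01 km.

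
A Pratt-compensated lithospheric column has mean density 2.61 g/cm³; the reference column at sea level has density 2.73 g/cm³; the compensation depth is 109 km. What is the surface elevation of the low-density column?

5.01 km

ρ_ref D = ρ (D + h) → h = D (ρ_ref − ρ)/ρ.
h = 109 km × (2.73 − 2.61)/2.61 = 5.01 km.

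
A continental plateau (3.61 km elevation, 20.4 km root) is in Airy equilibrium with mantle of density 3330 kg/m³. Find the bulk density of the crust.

2830 kg/m³

ρ_c h = (ρ_m − ρ_c) r → ρ_c (h + r) = ρ_m r → ρ_c = ρ_m r / (h + r).
ρ_c = 3330 × 20.4 km / (3.61 km + 20.4 km) = 2830 kg/m³.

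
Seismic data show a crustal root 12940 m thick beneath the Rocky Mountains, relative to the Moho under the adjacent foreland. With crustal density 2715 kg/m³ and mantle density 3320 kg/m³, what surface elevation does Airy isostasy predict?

2880 m

For local isostatic compensation: ρ_c h = (ρ_m − ρ_c) r.
h = r (ρ_m − ρ_c) / ρ_c = 12940 m × (3320 − 2715) / 2715 = 2880 m.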